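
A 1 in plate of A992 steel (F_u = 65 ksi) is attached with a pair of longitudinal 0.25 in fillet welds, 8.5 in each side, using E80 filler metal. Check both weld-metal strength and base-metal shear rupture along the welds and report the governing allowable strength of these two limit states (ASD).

E80XX → F_EXX = 80 ksi.
t_e = 0.707 × 0.25 = 0.1767 in; L = 17 in.
Weld metal: R_n/Ω = (1/2.0) × 0.6 × 80 × 0.1767 × 17 = 72.11 kips.
Base metal (shear rupture): R_n/Ω = (1/2.0) × 0.6 × 65 × 1 × 17 = 331.5 kips.
Governing: weld metal.

R_n/Ω ≈ 72.1 kips (weld metal governs)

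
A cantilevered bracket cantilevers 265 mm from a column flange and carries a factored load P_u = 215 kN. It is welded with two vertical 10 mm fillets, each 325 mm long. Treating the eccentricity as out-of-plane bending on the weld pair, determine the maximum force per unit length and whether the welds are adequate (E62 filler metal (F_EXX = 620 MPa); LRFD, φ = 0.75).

f_max ≈ 1650 N/mm; adequate

L_w = 2 × 325 = 650 mm; section modulus (unit throat) S = 2 × L²/6 = 35210 mm².
Direct shear f_v = P/L_w = 215×10³/650 = 330.8 N/mm.
Moment M = P × e = 215×10³ × 265 = 56975000 N·mm; bending f_b = M/S = 1618 N/mm.
f_max = √(f_v² + f_b²) = √(330.8² + 1618²) = 1652 N/mm.
φr_n = 0.75 × 0.6 × 620 × (0.707 × 10) = 1973 N/mm → adequate.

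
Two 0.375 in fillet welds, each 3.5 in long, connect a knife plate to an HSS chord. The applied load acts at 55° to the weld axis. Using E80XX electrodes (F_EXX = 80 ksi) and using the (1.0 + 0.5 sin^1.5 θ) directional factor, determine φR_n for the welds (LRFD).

t_e = 0.707 × 0.375 = 0.2651 in; A_we = 0.2651 × 7 = 1.856 in².
Directional factor: 1.0 + 0.5 sin^1.5(55°) = 1.371.
F_nw = 0.6 × 80 × 1.371 = 65.79 ksi.
φR_n = 0.75 × 65.79 × 1.856 = 91.58 kips.

φR_n ≈ 91.6 kips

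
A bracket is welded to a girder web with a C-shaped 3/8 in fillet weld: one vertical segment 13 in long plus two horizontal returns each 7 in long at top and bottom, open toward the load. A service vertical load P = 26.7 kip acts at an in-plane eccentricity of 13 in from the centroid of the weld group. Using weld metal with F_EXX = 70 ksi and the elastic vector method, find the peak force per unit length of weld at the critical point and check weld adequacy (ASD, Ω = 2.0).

f_max ≈ 3.85 kip/in; adequate

Total weld length L_w = 27 in. Treat welds as unit-width lines.
Centroid: x̄ = 2×7×3.5 / 27 = 1.815 in from the vertical weld.
Polar moment about centroid: J = I_x + I_y = [13³/12 + 2×7×6.5²] + [13×1.815² + 2(7³/12 + 7×1.685²)] = 914.3 in³.
Direct shear f_v = P/L_w = 26.7 / 27 = 0.9889 kip/in (vertical).
Torsion M = P·e = 26.7 × 13 = 347.1 kip·in.
Critical point at (x, y) = (5.185, 6.5) from centroid. f_tx = M·y/J = 2.468 kip/in; f_ty = M·x/J = 1.968 kip/in.
Resultant f_max = √[f_tx² + (f_v + f_ty)²] = √[2.468² + (0.9889 + 1.968)²] = 3.852 kip/in.
Capacity per unit length: r_n/Ω = (1/2.0) × 0.6 × 70 × (0.707 × 0.375) = 5.568 kip/in.
3.852 ≤ 5.568 → adequate.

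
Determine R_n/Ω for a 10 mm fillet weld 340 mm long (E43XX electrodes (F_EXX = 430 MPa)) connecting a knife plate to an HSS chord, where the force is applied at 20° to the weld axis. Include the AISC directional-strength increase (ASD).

t_e = 0.707 × 10 = 7.07 mm; A_we = 7.07 × 340 = 2404 mm².
Directional factor: 1.0 + 0.5 sin^1.5(20°) = 1.1.
F_nw = 0.6 × 430 × 1.1 = 283.8 MPa.
R_n/Ω = (283.8 × 2404) / 2.0 × 10⁻³ = 341.1 kN.

R_n/Ω ≈ 341 kN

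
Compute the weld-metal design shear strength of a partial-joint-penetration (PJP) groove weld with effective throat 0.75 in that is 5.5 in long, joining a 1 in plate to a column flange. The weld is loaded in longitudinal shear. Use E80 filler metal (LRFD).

φR_n ≈ 148 kip

E80XX → F_EXX = 80 ksi.
Effective throat (given) t_e = 0.75 in.
A_we = 0.75 × 5.5 = 4.125 in².
F_nw = 0.6 F_EXX = 48 ksi.
φR_n = 0.75 × 48 × 4.125 = 148.5 kip.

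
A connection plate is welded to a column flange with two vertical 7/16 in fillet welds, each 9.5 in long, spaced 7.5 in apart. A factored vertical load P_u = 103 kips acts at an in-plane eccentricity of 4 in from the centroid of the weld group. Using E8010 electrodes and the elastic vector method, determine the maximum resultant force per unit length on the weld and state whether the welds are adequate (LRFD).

f_max ≈ 10.4 kip/in; adequate

E80XX → F_EXX = 80 ksi.
Total weld length L_w = 19 in. Treat welds as unit-width lines.
Polar moment about centroid: J = 2[d³/12 + d(b/2)²] = 2[9.5³/12 + 9.5×3.75²] = 410.1 in³.
Direct shear f_v = P/L_w = 103 / 19 = 5.421 kip/in (vertical).
Torsion M = P·e = 103 × 4 = 412 kip·in.
Critical point at (x, y) = (3.75, 4.75) from centroid. f_tx = M·y/J = 4.772 kip/in; f_ty = M·x/J = 3.768 kip/in.
Resultant f_max = √[f_tx² + (f_v + f_ty)²] = √[4.772² + (5.421 + 3.768)²] = 10.35 kip/in.
Capacity per unit length: φr_n = 0.75 × 0.6 × 80 × (0.707 × 0.4375) = 11.14 kip/in.
10.35 ≤ 11.14 → adequate.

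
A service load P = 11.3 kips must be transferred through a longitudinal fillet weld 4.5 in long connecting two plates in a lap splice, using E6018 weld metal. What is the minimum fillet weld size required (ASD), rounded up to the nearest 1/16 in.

w = 1/4 in

E60XX → F_EXX = 60 ksi.
Total weld length L = 4.5 in.
Required throat t_e = P × Ω / (0.6 F_EXX × L) = 11.3 × 2.0 / (0.6 × 60 × 4.5) = 0.1395 in.
Required leg w = t_e / 0.707 = 0.1973 in → use 1/4 in.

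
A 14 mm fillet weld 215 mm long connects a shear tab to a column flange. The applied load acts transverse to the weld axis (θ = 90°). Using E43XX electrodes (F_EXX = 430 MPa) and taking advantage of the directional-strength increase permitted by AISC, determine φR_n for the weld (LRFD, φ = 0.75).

φR_n ≈ 618 kN

t_e = 0.707 × 14 = 9.898 mm; A_we = 9.898 × 215 = 2128 mm².
Directional factor: 1.0 + 0.5 sin^1.5(90°) = 1.5.
F_nw = 0.6 × 430 × 1.5 = 387 MPa.
φR_n = 0.75 × 387 × 2128 × 10⁻³ = 617.7 kN.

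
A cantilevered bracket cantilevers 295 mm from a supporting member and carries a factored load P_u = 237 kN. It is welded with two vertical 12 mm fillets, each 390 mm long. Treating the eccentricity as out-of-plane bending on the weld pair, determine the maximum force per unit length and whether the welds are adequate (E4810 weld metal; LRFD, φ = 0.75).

E48XX → F_EXX = 480 MPa.
L_w = 2 × 390 = 780 mm; section modulus (unit throat) S = 2 × L²/6 = 50700 mm².
Direct shear f_v = P/L_w = 237×10³/780 = 303.8 N/mm.
Moment M = P × e = 237×10³ × 295 = 69915000 N·mm; bending f_b = M/S = 1379 N/mm.
f_max = √(f_v² + f_b²) = √(303.8² + 1379²) = 1412 N/mm.
φr_n = 0.75 × 0.6 × 480 × (0.707 × 12) = 1833 N/mm → adequate.

f_max ≈ 1410 N/mm; adequate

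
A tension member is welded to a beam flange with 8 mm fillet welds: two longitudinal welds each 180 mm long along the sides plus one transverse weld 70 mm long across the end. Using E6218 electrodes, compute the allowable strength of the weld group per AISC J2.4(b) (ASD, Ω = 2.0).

E62XX → F_EXX = 620 MPa.
t_e = 0.707 × 8 = 5.656 mm.
R_nwl = 0.6 × 620 × 5.656 × 360 × 10⁻³ = 757.5 kN (longitudinal, 2 welds).
R_nwt = 0.6 × 620 × 5.656 × 70 × 10⁻³ = 147.3 kN (transverse, base value).
(i) R_nwl + R_nwt = 904.7 kN; (ii) 0.85 R_nwl + 1.5 R_nwt = 864.8 kN.
R_n = max = 904.7 kN [governs: (i)]; R_n/Ω = 452.4 kN.

R_n/Ω ≈ 452 kN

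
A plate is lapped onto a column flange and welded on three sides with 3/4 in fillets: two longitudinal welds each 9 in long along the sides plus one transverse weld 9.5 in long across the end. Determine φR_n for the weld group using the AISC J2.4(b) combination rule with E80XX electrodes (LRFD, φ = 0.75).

E80XX → F_EXX = 80 ksi.
t_e = 0.707 × 0.75 = 0.5302 in.
R_nwl = 0.6 × 80 × 0.5302 × 18 = 458.1 kips (longitudinal, 2 welds).
R_nwt = 0.6 × 80 × 0.5302 × 9.5 = 241.8 kips (transverse, base value).
(i) R_nwl + R_nwt = 699.9 kips; (ii) 0.85 R_nwl + 1.5 R_nwt = 752.1 kips.
R_n = max = 752.1 kips [governs: (ii)]; φR_n = 564.1 kips.

φR_n ≈ 564 kips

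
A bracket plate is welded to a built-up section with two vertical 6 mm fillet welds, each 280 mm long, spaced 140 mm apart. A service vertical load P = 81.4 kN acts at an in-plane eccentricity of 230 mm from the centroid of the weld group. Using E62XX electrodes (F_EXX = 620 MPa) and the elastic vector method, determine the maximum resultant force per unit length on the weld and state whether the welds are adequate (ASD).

Total weld length L_w = 560 mm. Treat welds as unit-width lines.
Polar moment about centroid: J = 2[d³/12 + d(b/2)²] = 2[280³/12 + 280×70²] = 6403000 mm³.
Direct shear f_v = P/L_w = 81.4×10³ / 560 = 145.4 N/mm (vertical).
Torsion M = P·e = 81.4×10³ × 230 = 18722000 N·mm.
Critical point at (x, y) = (70, 140) from centroid. f_tx = M·y/J = 409.4 N/mm; f_ty = M·x/J = 204.7 N/mm.
Resultant f_max = √[f_tx² + (f_v + f_ty)²] = √[409.4² + (145.4 + 204.7)²] = 538.6 N/mm.
Capacity per unit length: r_n/Ω = (1/2.0) × 0.6 × 620 × (0.707 × 6) = 789 N/mm.
538.6 ≤ 789 → adequate.

f_max ≈ 539 N/mm; adequate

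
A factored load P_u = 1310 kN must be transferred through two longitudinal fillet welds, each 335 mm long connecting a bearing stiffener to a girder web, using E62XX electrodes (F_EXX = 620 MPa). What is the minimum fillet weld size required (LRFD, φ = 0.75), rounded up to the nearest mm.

w = 10 mm

Total weld length L = 670 mm.
Required throat t_e = P_u / (φ × 0.6 F_EXX × L) = 1310 / (0.75 × 0.6 × 620 × 670 × 10⁻³) = 7.008 mm.
Required leg w = t_e / 0.707 = 9.912 mm → use 10 mm.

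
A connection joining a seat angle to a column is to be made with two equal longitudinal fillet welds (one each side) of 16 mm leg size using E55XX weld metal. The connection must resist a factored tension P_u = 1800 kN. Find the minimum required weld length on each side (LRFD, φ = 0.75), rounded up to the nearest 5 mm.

E55XX → F_EXX = 550 MPa.
Throat t_e = 0.707 × 16 = 11.31 mm.
φr_n = 0.75 × 0.6 × 550 × 11.31 × 10⁻³ = 2.8 kN/mm.
L_req = P_u / φr_n = 1800 / 2.8 = 642.9 mm total.
Per side: 642.9 / 2 = 321.5 mm.
Round up → use L = 325 mm on each side.

L = 325 mm on each side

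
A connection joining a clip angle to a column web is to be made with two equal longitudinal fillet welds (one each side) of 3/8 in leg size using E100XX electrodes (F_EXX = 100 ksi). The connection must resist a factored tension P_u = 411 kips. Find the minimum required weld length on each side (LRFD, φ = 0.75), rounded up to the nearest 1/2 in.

L = 17.5 in on each side

Throat t_e = 0.707 × 0.375 = 0.2651 in.
φr_n = 0.75 × 0.6 × 100 × 0.2651 = 11.93 kips/in.
L_req = P_u / φr_n = 411 / 11.93 = 34.45 in total.
Per side: 34.45 / 2 = 17.22 in.
Round up → use L = 17.5 in on each side.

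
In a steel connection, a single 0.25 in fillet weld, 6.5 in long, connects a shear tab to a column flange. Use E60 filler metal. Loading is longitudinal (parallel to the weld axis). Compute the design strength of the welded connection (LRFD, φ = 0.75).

φR_n ≈ 31 kips

E60XX → F_EXX = 60 ksi.
Effective throat t_e = 0.707 × 0.25 = 0.1767 in.
Total length L = 6.5 in; A_we = 0.1767 × 6.5 = 1.149 in².
F_nw = 0.6 F_EXX = 0.6 × 60 = 36 ksi.
φR_n = 0.75 × 36 × 1.149 = 31.02 kips.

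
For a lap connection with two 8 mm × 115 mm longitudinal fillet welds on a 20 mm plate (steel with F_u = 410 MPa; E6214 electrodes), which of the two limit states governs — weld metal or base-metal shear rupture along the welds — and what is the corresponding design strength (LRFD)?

φR_n ≈ 363 kN (weld metal governs)

E62XX → F_EXX = 620 MPa.
t_e = 0.707 × 8 = 5.656 mm; L = 230 mm.
Weld metal: φR_n = 0.75 × 0.6 × 620 × 5.656 × 230 × 10⁻³ = 362.9 kN.
Base metal (shear rupture): φR_n = 0.75 × 0.6 × 410 × 20 × 230 × 10⁻³ = 848.7 kN.
Governing: weld metal.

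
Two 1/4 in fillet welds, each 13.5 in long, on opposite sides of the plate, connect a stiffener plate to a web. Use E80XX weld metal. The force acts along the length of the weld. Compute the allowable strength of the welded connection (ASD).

E80XX → F_EXX = 80 ksi.
Effective throat t_e = 0.707 × 0.25 = 0.1767 in.
Total length L = 27 in; A_we = 0.1767 × 27 = 4.772 in².
F_nw = 0.6 F_EXX = 0.6 × 80 = 48 ksi.
R_n = 48 × 4.772 = 229.1 kips; R_n/Ω = 229.1/2.0 = 114.5 kips.

R_n/Ω ≈ 115 kips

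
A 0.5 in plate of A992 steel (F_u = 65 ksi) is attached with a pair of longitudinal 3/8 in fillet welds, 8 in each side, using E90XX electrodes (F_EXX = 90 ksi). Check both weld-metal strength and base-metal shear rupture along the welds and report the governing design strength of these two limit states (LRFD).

φR_n ≈ 172 kips (weld metal governs)

t_e = 0.707 × 0.375 = 0.2651 in; L = 16 in.
Weld metal: φR_n = 0.75 × 0.6 × 90 × 0.2651 × 16 = 171.8 kips.
Base metal (shear rupture): φR_n = 0.75 × 0.6 × 65 × 0.5 × 16 = 234 kips.
Governing: weld metal.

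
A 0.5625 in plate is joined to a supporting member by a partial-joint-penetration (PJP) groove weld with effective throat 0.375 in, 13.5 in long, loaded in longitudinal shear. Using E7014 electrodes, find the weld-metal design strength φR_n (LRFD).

φR_n ≈ 159 kip

E70XX → F_EXX = 70 ksi.
Effective throat (given) t_e = 0.375 in.
A_we = 0.375 × 13.5 = 5.062 in².
F_nw = 0.6 F_EXX = 42 ksi.
φR_n = 0.75 × 42 × 5.062 = 159.5 kip.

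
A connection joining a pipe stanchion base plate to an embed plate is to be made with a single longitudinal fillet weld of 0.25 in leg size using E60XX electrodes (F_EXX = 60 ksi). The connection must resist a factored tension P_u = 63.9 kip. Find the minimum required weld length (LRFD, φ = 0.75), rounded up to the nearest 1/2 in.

Throat t_e = 0.707 × 0.25 = 0.1767 in.
φr_n = 0.75 × 0.6 × 60 × 0.1767 = 4.772 kip/in.
L_req = P_u / φr_n = 63.9 / 4.772 = 13.39 in total.
Round up → use L = 13.5 in.

L = 13.5 in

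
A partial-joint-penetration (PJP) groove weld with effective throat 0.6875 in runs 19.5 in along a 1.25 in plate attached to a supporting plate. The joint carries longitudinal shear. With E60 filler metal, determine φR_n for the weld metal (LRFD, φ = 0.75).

φR_n ≈ 362 kips

E60XX → F_EXX = 60 ksi.
Effective throat (given) t_e = 0.6875 in.
A_we = 0.6875 × 19.5 = 13.41 in².
F_nw = 0.6 F_EXX = 36 ksi.
φR_n = 0.75 × 36 × 13.41 = 362 kips.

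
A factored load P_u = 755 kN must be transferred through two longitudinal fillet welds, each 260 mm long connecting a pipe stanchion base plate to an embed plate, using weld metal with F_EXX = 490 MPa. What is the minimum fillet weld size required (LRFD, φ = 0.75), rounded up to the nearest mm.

w = 10 mm

Total weld length L = 520 mm.
Required throat t_e = P_u / (φ × 0.6 F_EXX × L) = 755 / (0.75 × 0.6 × 490 × 520 × 10⁻³) = 6.585 mm.
Required leg w = t_e / 0.707 = 9.314 mm → use 10 mm.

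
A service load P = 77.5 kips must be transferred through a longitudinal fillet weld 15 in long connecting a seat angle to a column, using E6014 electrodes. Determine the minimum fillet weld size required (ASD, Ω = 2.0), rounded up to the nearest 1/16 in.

E60XX → F_EXX = 60 ksi.
Total weld length L = 15 in.
Required throat t_e = P × Ω / (0.6 F_EXX × L) = 77.5 × 2.0 / (0.6 × 60 × 15) = 0.287 in.
Required leg w = t_e / 0.707 = 0.406 in → use 7/16 in.

w = 7/16 in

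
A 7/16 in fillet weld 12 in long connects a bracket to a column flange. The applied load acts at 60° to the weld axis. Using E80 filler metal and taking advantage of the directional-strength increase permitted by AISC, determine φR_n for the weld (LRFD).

φR_n ≈ 187 kip

E80XX → F_EXX = 80 ksi.
t_e = 0.707 × 0.4375 = 0.3093 in; A_we = 0.3093 × 12 = 3.712 in².
Directional factor: 1.0 + 0.5 sin^1.5(60°) = 1.403.
F_nw = 0.6 × 80 × 1.403 = 67.34 ksi.
φR_n = 0.75 × 67.34 × 3.712 = 187.5 kip.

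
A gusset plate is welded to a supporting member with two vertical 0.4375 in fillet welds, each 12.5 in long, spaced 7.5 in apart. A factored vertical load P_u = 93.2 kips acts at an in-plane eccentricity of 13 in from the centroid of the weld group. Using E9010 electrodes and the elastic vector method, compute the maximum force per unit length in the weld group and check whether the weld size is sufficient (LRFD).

f_max ≈ 15.3 kip/in; NOT adequate

E90XX → F_EXX = 90 ksi.
Total weld length L_w = 25 in. Treat welds as unit-width lines.
Polar moment about centroid: J = 2[d³/12 + d(b/2)²] = 2[12.5³/12 + 12.5×3.75²] = 677.1 in³.
Direct shear f_v = P/L_w = 93.2 / 25 = 3.728 kip/in (vertical).
Torsion M = P·e = 93.2 × 13 = 1211.6 kip·in.
Critical point at (x, y) = (3.75, 6.25) from centroid. f_tx = M·y/J = 11.18 kip/in; f_ty = M·x/J = 6.71 kip/in.
Resultant f_max = √[f_tx² + (f_v + f_ty)²] = √[11.18² + (3.728 + 6.71)²] = 15.3 kip/in.
Capacity per unit length: φr_n = 0.75 × 0.6 × 90 × (0.707 × 0.4375) = 12.53 kip/in.
15.3 > 12.53 → NOT adequate.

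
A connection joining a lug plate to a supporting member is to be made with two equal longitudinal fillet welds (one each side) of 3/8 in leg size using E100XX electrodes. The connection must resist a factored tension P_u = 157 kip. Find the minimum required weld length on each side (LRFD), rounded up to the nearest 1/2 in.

L = 7 in on each side

E100XX → F_EXX = 100 ksi.
Throat t_e = 0.707 × 0.375 = 0.2651 in.
φr_n = 0.75 × 0.6 × 100 × 0.2651 = 11.93 kip/in.
L_req = P_u / φr_n = 157 / 11.93 = 13.16 in total.
Per side: 13.16 / 2 = 6.58 in.
Round up → use L = 7 in on each side.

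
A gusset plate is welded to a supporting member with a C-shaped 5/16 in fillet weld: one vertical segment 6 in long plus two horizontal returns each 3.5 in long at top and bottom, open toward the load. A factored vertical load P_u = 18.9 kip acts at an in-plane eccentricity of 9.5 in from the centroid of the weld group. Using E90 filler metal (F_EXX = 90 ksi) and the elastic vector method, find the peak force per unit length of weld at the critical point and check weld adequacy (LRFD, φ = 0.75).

f_max ≈ 8.24 kip/in; adequate

Total weld length L_w = 13 in. Treat welds as unit-width lines.
Centroid: x̄ = 2×3.5×1.75 / 13 = 0.9423 in from the vertical weld.
Polar moment about centroid: J = I_x + I_y = [6³/12 + 2×3.5×3²] + [6×0.9423² + 2(3.5³/12 + 3.5×0.8077²)] = 98.04 in³.
Direct shear f_v = P/L_w = 18.9 / 13 = 1.454 kip/in (vertical).
Torsion M = P·e = 18.9 × 9.5 = 179.55 kip·in.
Critical point at (x, y) = (2.558, 3) from centroid. f_tx = M·y/J = 5.494 kip/in; f_ty = M·x/J = 4.684 kip/in.
Resultant f_max = √[f_tx² + (f_v + f_ty)²] = √[5.494² + (1.454 + 4.684)²] = 8.238 kip/in.
Capacity per unit length: φr_n = 0.75 × 0.6 × 90 × (0.707 × 0.3125) = 8.948 kip/in.
8.238 ≤ 8.948 → adequate.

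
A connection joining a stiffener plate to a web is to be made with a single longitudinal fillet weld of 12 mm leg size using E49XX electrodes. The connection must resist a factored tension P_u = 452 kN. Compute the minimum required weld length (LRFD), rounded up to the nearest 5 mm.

E49XX → F_EXX = 490 MPa.
Throat t_e = 0.707 × 12 = 8.484 mm.
φr_n = 0.75 × 0.6 × 490 × 8.484 × 10⁻³ = 1.871 kN/mm.
L_req = P_u / φr_n = 452 / 1.871 = 241.6 mm total.
Round up → use L = 245 mm.

L = 245 mm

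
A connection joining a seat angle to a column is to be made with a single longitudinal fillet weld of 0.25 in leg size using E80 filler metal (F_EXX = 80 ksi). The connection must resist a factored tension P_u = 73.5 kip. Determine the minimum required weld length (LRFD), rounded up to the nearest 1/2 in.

Throat t_e = 0.707 × 0.25 = 0.1767 in.
φr_n = 0.75 × 0.6 × 80 × 0.1767 = 6.363 kip/in.
L_req = P_u / φr_n = 73.5 / 6.363 = 11.55 in total.
Round up → use L = 12 in.

L = 12 in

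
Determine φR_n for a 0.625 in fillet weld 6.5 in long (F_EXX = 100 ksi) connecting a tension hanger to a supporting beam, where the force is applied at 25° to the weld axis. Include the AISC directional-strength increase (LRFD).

φR_n ≈ 147 kips

t_e = 0.707 × 0.625 = 0.4419 in; A_we = 0.4419 × 6.5 = 2.872 in².
Directional factor: 1.0 + 0.5 sin^1.5(25°) = 1.137.
F_nw = 0.6 × 100 × 1.137 = 68.24 ksi.
φR_n = 0.75 × 68.24 × 2.872 = 147 kips.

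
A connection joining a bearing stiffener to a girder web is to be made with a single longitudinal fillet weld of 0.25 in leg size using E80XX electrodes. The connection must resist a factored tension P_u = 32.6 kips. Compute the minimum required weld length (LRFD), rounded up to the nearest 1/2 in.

L = 5.5 in

E80XX → F_EXX = 80 ksi.
Throat t_e = 0.707 × 0.25 = 0.1767 in.
φr_n = 0.75 × 0.6 × 80 × 0.1767 = 6.363 kips/in.
L_req = P_u / φr_n = 32.6 / 6.363 = 5.123 in total.
Round up → use L = 5.5 in.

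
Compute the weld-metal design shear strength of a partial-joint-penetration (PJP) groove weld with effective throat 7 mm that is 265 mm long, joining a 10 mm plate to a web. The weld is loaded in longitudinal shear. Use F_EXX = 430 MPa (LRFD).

φR_n ≈ 359 kN

Effective throat (given) t_e = 7 mm.
A_we = 7 × 265 = 1855 mm².
F_nw = 0.6 F_EXX = 258 MPa.
φR_n = 0.75 × 258 × 1855 × 10⁻³ = 358.9 kN.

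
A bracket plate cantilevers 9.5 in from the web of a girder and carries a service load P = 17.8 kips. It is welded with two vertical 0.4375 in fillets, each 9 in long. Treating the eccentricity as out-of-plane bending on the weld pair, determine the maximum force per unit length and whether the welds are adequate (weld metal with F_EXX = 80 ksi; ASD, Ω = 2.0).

L_w = 2 × 9 = 18 in; section modulus (unit throat) S = 2 × L²/6 = 27 in².
Direct shear f_v = P/L_w = 17.8/18 = 0.9889 kip/in.
Moment M = P × e = 17.8 × 9.5 = 169.1 kip·in; bending f_b = M/S = 6.263 kip/in.
f_max = √(f_v² + f_b²) = √(0.9889² + 6.263²) = 6.341 kip/in.
r_n/Ω = (1/2.0) × 0.6 × 80 × (0.707 × 0.4375) = 7.423 kip/in → adequate.

f_max ≈ 6.34 kip/in; adequate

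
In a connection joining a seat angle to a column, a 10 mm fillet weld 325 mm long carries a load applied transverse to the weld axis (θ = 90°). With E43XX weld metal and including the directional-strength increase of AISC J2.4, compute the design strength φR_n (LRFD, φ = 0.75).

φR_n ≈ 667 kN

E43XX → F_EXX = 430 MPa.
t_e = 0.707 × 10 = 7.07 mm; A_we = 7.07 × 325 = 2298 mm².
Directional factor: 1.0 + 0.5 sin^1.5(90°) = 1.5.
F_nw = 0.6 × 430 × 1.5 = 387 MPa.
φR_n = 0.75 × 387 × 2298 × 10⁻³ = 666.9 kN.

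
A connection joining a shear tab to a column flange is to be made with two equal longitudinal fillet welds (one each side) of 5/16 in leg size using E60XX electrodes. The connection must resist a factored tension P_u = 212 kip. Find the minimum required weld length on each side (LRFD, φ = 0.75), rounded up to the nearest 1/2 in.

E60XX → F_EXX = 60 ksi.
Throat t_e = 0.707 × 0.3125 = 0.2209 in.
φr_n = 0.75 × 0.6 × 60 × 0.2209 = 5.965 kip/in.
L_req = P_u / φr_n = 212 / 5.965 = 35.54 in total.
Per side: 35.54 / 2 = 17.77 in.
Round up → use L = 18 in on each side.

L = 18 in on each side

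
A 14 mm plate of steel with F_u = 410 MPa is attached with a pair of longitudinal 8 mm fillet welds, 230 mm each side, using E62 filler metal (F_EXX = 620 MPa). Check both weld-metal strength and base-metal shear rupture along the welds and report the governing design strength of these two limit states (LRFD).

t_e = 0.707 × 8 = 5.656 mm; L = 460 mm.
Weld metal: φR_n = 0.75 × 0.6 × 620 × 5.656 × 460 × 10⁻³ = 725.9 kN.
Base metal (shear rupture): φR_n = 0.75 × 0.6 × 410 × 14 × 460 × 10⁻³ = 1188 kN.
Governing: weld metal.

φR_n ≈ 726 kN (weld metal governs)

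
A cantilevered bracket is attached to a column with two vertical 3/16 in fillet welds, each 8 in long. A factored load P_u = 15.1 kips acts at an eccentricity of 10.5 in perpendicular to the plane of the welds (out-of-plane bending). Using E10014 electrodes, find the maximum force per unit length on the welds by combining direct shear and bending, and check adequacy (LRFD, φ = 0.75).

f_max ≈ 7.49 kip/in; NOT adequate

E100XX → F_EXX = 100 ksi.
L_w = 2 × 8 = 16 in; section modulus (unit throat) S = 2 × L²/6 = 21.33 in².
Direct shear f_v = P/L_w = 15.1/16 = 0.9437 kip/in.
Moment M = P × e = 15.1 × 10.5 = 158.55 kip·in; bending f_b = M/S = 7.432 kip/in.
f_max = √(f_v² + f_b²) = √(0.9437² + 7.432²) = 7.492 kip/in.
φr_n = 0.75 × 0.6 × 100 × (0.707 × 0.1875) = 5.965 kip/in → NOT adequate.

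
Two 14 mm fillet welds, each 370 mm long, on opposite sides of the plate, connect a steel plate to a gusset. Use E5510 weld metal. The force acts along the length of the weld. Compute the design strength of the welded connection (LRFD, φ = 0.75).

E55XX → F_EXX = 550 MPa.
Effective throat t_e = 0.707 × 14 = 9.898 mm.
Total length L = 740 mm; A_we = 9.898 × 740 = 7325 mm².
F_nw = 0.6 F_EXX = 0.6 × 550 = 330 MPa.
φR_n = 0.75 × 330 × 7325 × 10⁻³ = 1813 kN.

φR_n ≈ 1810 kN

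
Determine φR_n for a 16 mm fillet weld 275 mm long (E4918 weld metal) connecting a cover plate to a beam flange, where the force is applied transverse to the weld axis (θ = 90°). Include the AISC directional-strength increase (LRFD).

E49XX → F_EXX = 490 MPa.
t_e = 0.707 × 16 = 11.31 mm; A_we = 11.31 × 275 = 3111 mm².
Directional factor: 1.0 + 0.5 sin^1.5(90°) = 1.5.
F_nw = 0.6 × 490 × 1.5 = 441 MPa.
φR_n = 0.75 × 441 × 3111 × 10⁻³ = 1029 kN.

φR_n ≈ 1030 kN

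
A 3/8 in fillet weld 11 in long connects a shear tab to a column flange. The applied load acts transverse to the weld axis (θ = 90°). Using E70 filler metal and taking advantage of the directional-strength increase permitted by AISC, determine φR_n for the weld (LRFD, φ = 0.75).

E70XX → F_EXX = 70 ksi.
t_e = 0.707 × 0.375 = 0.2651 in; A_we = 0.2651 × 11 = 2.916 in².
Directional factor: 1.0 + 0.5 sin^1.5(90°) = 1.5.
F_nw = 0.6 × 70 × 1.5 = 63 ksi.
φR_n = 0.75 × 63 × 2.916 = 137.8 kips.

φR_n ≈ 138 kips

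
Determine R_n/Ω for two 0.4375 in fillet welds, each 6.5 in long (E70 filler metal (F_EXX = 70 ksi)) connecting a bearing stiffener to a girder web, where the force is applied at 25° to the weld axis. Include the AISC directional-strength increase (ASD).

t_e = 0.707 × 0.4375 = 0.3093 in; A_we = 0.3093 × 13 = 4.021 in².
Directional factor: 1.0 + 0.5 sin^1.5(25°) = 1.137.
F_nw = 0.6 × 70 × 1.137 = 47.77 ksi.
R_n/Ω = (47.77 × 4.021) / 2.0 = 96.04 kip.

R_n/Ω ≈ 96 kip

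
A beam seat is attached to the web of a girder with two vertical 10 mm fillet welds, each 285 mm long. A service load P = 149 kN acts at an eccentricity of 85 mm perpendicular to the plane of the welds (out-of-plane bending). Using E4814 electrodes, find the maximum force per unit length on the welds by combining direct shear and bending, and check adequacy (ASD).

E48XX → F_EXX = 480 MPa.
L_w = 2 × 285 = 570 mm; section modulus (unit throat) S = 2 × L²/6 = 27080 mm².
Direct shear f_v = P/L_w = 149×10³/570 = 261.4 N/mm.
Moment M = P × e = 149×10³ × 85 = 12665000 N·mm; bending f_b = M/S = 467.8 N/mm.
f_max = √(f_v² + f_b²) = √(261.4² + 467.8²) = 535.9 N/mm.
r_n/Ω = (1/2.0) × 0.6 × 480 × (0.707 × 10) = 1018 N/mm → adequate.

f_max ≈ 536 N/mm; adequate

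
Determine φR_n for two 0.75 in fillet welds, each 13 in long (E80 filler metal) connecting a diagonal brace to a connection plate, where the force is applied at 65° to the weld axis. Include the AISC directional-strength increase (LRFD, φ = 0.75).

φR_n ≈ 710 kips

E80XX → F_EXX = 80 ksi.
t_e = 0.707 × 0.75 = 0.5302 in; A_we = 0.5302 × 26 = 13.79 in².
Directional factor: 1.0 + 0.5 sin^1.5(65°) = 1.431.
F_nw = 0.6 × 80 × 1.431 = 68.71 ksi.
φR_n = 0.75 × 68.71 × 13.79 = 710.4 kips.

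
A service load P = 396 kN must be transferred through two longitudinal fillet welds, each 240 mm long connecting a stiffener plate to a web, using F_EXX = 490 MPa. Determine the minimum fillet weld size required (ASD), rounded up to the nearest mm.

Total weld length L = 480 mm.
Required throat t_e = P × Ω / (0.6 F_EXX × L) = 396 × 2.0 / (0.6 × 490 × 480 × 10⁻³) = 5.612 mm.
Required leg w = t_e / 0.707 = 7.938 mm → use 8 mm.

w = 8 mm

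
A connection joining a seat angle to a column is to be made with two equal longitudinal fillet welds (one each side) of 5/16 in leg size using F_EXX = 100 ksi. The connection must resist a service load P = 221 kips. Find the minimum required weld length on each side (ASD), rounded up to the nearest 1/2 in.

L = 17 in on each side

Throat t_e = 0.707 × 0.3125 = 0.2209 in.
r_n/Ω = (0.6 × 100 × 0.2209) / 2.0 = 6.628 kip/in.
L_req = P / (r_n/Ω) = 221 / 6.628 = 33.34 in total.
Per side: 33.34 / 2 = 16.67 in.
Round up → use L = 17 in on each side.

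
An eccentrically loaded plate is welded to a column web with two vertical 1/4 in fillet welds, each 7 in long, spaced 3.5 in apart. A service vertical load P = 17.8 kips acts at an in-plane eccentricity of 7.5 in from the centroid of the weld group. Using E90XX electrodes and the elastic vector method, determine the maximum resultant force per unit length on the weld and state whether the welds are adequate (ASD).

E90XX → F_EXX = 90 ksi.
Total weld length L_w = 14 in. Treat welds as unit-width lines.
Polar moment about centroid: J = 2[d³/12 + d(b/2)²] = 2[7³/12 + 7×1.75²] = 100 in³.
Direct shear f_v = P/L_w = 17.8 / 14 = 1.271 kip/in (vertical).
Torsion M = P·e = 17.8 × 7.5 = 133.5 kip·in.
Critical point at (x, y) = (1.75, 3.5) from centroid. f_tx = M·y/J = 4.671 kip/in; f_ty = M·x/J = 2.335 kip/in.
Resultant f_max = √[f_tx² + (f_v + f_ty)²] = √[4.671² + (1.271 + 2.335)²] = 5.901 kip/in.
Capacity per unit length: r_n/Ω = (1/2.0) × 0.6 × 90 × (0.707 × 0.25) = 4.772 kip/in.
5.901 > 4.772 → NOT adequate.

f_max ≈ 5.9 kip/in; NOT adequate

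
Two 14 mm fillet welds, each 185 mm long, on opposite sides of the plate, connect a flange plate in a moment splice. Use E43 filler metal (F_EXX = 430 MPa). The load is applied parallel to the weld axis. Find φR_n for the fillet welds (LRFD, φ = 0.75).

φR_n ≈ 709 kN

Effective throat t_e = 0.707 × 14 = 9.898 mm.
Total length L = 370 mm; A_we = 9.898 × 370 = 3662 mm².
F_nw = 0.6 F_EXX = 0.6 × 430 = 258 MPa.
φR_n = 0.75 × 258 × 3662 × 10⁻³ = 708.6 kN.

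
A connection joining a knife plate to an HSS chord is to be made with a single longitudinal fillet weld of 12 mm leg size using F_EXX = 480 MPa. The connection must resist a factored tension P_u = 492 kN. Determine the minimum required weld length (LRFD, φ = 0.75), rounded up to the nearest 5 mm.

L = 270 mm

Throat t_e = 0.707 × 12 = 8.484 mm.
φr_n = 0.75 × 0.6 × 480 × 8.484 × 10⁻³ = 1.833 kN/mm.
L_req = P_u / φr_n = 492 / 1.833 = 268.5 mm total.
Round up → use L = 270 mm.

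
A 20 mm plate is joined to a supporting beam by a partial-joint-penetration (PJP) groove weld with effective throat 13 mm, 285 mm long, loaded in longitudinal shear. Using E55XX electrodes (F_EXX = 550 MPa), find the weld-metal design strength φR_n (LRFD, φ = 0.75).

φR_n ≈ 917 kN

Effective throat (given) t_e = 13 mm.
A_we = 13 × 285 = 3705 mm².
F_nw = 0.6 F_EXX = 330 MPa.
φR_n = 0.75 × 330 × 3705 × 10⁻³ = 917 kN.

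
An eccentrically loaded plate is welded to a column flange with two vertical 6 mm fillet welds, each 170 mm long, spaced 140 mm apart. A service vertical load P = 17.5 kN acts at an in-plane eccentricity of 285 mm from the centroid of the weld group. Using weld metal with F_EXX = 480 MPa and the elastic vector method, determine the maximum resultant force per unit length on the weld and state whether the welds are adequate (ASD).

Total weld length L_w = 340 mm. Treat welds as unit-width lines.
Polar moment about centroid: J = 2[d³/12 + d(b/2)²] = 2[170³/12 + 170×70²] = 2485000 mm³.
Direct shear f_v = P/L_w = 17.5×10³ / 340 = 51.47 N/mm (vertical).
Torsion M = P·e = 17.5×10³ × 285 = 4987500 N·mm.
Critical point at (x, y) = (70, 85) from centroid. f_tx = M·y/J = 170.6 N/mm; f_ty = M·x/J = 140.5 N/mm.
Resultant f_max = √[f_tx² + (f_v + f_ty)²] = √[170.6² + (51.47 + 140.5)²] = 256.8 N/mm.
Capacity per unit length: r_n/Ω = (1/2.0) × 0.6 × 480 × (0.707 × 6) = 610.8 N/mm.
256.8 ≤ 610.8 → adequate.

f_max ≈ 257 N/mm; adequate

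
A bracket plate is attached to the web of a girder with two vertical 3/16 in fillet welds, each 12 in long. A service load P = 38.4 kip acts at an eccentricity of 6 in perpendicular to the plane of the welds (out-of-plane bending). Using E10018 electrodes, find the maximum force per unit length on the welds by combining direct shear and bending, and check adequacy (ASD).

E100XX → F_EXX = 100 ksi.
L_w = 2 × 12 = 24 in; section modulus (unit throat) S = 2 × L²/6 = 48 in².
Direct shear f_v = P/L_w = 38.4/24 = 1.6 kip/in.
Moment M = P × e = 38.4 × 6 = 230.4 kip·in; bending f_b = M/S = 4.8 kip/in.
f_max = √(f_v² + f_b²) = √(1.6² + 4.8²) = 5.06 kip/in.
r_n/Ω = (1/2.0) × 0.6 × 100 × (0.707 × 0.1875) = 3.977 kip/in → NOT adequate.

f_max ≈ 5.06 kip/in; NOT adequate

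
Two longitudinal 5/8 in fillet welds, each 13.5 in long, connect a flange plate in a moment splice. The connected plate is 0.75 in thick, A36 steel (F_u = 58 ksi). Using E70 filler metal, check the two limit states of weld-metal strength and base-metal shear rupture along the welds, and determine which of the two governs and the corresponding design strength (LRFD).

φR_n ≈ 376 kips (weld metal governs)

E70XX → F_EXX = 70 ksi.
t_e = 0.707 × 0.625 = 0.4419 in; L = 27 in.
Weld metal: φR_n = 0.75 × 0.6 × 70 × 0.4419 × 27 = 375.8 kips.
Base metal (shear rupture): φR_n = 0.75 × 0.6 × 58 × 0.75 × 27 = 528.5 kips.
Governing: weld metal.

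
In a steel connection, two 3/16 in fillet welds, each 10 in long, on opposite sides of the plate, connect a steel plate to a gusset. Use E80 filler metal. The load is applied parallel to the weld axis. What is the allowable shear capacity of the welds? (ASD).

E80XX → F_EXX = 80 ksi.
Effective throat t_e = 0.707 × 0.1875 = 0.1326 in.
Total length L = 20 in; A_we = 0.1326 × 20 = 2.651 in².
F_nw = 0.6 F_EXX = 0.6 × 80 = 48 ksi.
R_n = 48 × 2.651 = 127.3 kips; R_n/Ω = 127.3/2.0 = 63.63 kips.

R_n/Ω ≈ 63.6 kips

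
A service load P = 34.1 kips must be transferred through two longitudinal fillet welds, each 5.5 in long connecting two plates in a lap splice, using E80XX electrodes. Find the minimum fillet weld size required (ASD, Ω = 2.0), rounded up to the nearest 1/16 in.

w = 3/16 in

E80XX → F_EXX = 80 ksi.
Total weld length L = 11 in.
Required throat t_e = P × Ω / (0.6 F_EXX × L) = 34.1 × 2.0 / (0.6 × 80 × 11) = 0.1292 in.
Required leg w = t_e / 0.707 = 0.1827 in → use 3/16 in.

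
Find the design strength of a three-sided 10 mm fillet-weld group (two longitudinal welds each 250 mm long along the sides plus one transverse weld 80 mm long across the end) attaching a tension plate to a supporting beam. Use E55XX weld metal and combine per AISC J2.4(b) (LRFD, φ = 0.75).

φR_n ≈ 1010 kN

E55XX → F_EXX = 550 MPa.
t_e = 0.707 × 10 = 7.07 mm.
R_nwl = 0.6 × 550 × 7.07 × 500 × 10⁻³ = 1167 kN (longitudinal, 2 welds).
R_nwt = 0.6 × 550 × 7.07 × 80 × 10⁻³ = 186.6 kN (transverse, base value).
(i) R_nwl + R_nwt = 1353 kN; (ii) 0.85 R_nwl + 1.5 R_nwt = 1272 kN.
R_n = max = 1353 kN [governs: (i)]; φR_n = 1015 kN.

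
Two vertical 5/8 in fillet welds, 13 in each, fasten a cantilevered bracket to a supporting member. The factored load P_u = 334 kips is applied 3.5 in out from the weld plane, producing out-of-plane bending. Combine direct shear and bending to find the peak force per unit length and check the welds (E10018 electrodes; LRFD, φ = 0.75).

E100XX → F_EXX = 100 ksi.
L_w = 2 × 13 = 26 in; section modulus (unit throat) S = 2 × L²/6 = 56.33 in².
Direct shear f_v = P/L_w = 334/26 = 12.85 kip/in.
Moment M = P × e = 334 × 3.5 = 1169 kip·in; bending f_b = M/S = 20.75 kip/in.
f_max = √(f_v² + f_b²) = √(12.85² + 20.75²) = 24.41 kip/in.
φr_n = 0.75 × 0.6 × 100 × (0.707 × 0.625) = 19.88 kip/in → NOT adequate.

f_max ≈ 24.4 kip/in; NOT adequate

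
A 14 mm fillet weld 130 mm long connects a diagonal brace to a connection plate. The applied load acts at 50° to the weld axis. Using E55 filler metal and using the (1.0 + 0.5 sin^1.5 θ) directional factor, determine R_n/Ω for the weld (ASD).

E55XX → F_EXX = 550 MPa.
t_e = 0.707 × 14 = 9.898 mm; A_we = 9.898 × 130 = 1287 mm².
Directional factor: 1.0 + 0.5 sin^1.5(50°) = 1.335.
F_nw = 0.6 × 550 × 1.335 = 440.6 MPa.
R_n/Ω = (440.6 × 1287) / 2.0 × 10⁻³ = 283.5 kN.

R_n/Ω ≈ 283 kN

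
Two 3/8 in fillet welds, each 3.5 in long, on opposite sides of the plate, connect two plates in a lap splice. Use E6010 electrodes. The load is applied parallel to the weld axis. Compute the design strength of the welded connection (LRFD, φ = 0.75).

φR_n ≈ 50.1 kips

E60XX → F_EXX = 60 ksi.
Effective throat t_e = 0.707 × 0.375 = 0.2651 in.
Total length L = 7 in; A_we = 0.2651 × 7 = 1.856 in².
F_nw = 0.6 F_EXX = 0.6 × 60 = 36 ksi.
φR_n = 0.75 × 36 × 1.856 = 50.11 kips.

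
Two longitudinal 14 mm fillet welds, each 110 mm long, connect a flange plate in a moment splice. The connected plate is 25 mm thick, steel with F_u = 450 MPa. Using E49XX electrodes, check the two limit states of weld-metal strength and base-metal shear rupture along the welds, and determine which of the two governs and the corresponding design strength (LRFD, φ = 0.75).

φR_n ≈ 480 kN (weld metal governs)

E49XX → F_EXX = 490 MPa.
t_e = 0.707 × 14 = 9.898 mm; L = 220 mm.
Weld metal: φR_n = 0.75 × 0.6 × 490 × 9.898 × 220 × 10⁻³ = 480.2 kN.
Base metal (shear rupture): φR_n = 0.75 × 0.6 × 450 × 25 × 220 × 10⁻³ = 1114 kN.
Governing: weld metal.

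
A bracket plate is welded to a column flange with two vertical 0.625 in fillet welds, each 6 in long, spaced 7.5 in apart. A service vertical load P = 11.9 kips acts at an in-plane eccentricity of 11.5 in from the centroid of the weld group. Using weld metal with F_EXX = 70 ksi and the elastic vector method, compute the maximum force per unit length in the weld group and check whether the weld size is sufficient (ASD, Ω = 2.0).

f_max ≈ 4.03 kip/in; adequate

Total weld length L_w = 12 in. Treat welds as unit-width lines.
Polar moment about centroid: J = 2[d³/12 + d(b/2)²] = 2[6³/12 + 6×3.75²] = 204.8 in³.
Direct shear f_v = P/L_w = 11.9 / 12 = 0.9917 kip/in (vertical).
Torsion M = P·e = 11.9 × 11.5 = 136.85 kip·in.
Critical point at (x, y) = (3.75, 3) from centroid. f_tx = M·y/J = 2.005 kip/in; f_ty = M·x/J = 2.506 kip/in.
Resultant f_max = √[f_tx² + (f_v + f_ty)²] = √[2.005² + (0.9917 + 2.506)²] = 4.032 kip/in.
Capacity per unit length: r_n/Ω = (1/2.0) × 0.6 × 70 × (0.707 × 0.625) = 9.279 kip/in.
4.032 ≤ 9.279 → adequate.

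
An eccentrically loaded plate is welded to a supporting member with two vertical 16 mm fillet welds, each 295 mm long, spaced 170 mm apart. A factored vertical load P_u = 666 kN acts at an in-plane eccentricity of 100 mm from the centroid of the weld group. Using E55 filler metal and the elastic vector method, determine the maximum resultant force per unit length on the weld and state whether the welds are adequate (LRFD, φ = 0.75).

E55XX → F_EXX = 550 MPa.
Total weld length L_w = 590 mm. Treat welds as unit-width lines.
Polar moment about centroid: J = 2[d³/12 + d(b/2)²] = 2[295³/12 + 295×85²] = 8541000 mm³.
Direct shear f_v = P/L_w = 666×10³ / 590 = 1129 N/mm (vertical).
Torsion M = P·e = 666×10³ × 100 = 66600000 N·mm.
Critical point at (x, y) = (85, 147.5) from centroid. f_tx = M·y/J = 1150 N/mm; f_ty = M·x/J = 662.8 N/mm.
Resultant f_max = √[f_tx² + (f_v + f_ty)²] = √[1150² + (1129 + 662.8)²] = 2129 N/mm.
Capacity per unit length: φr_n = 0.75 × 0.6 × 550 × (0.707 × 16) = 2800 N/mm.
2129 ≤ 2800 → adequate.

f_max ≈ 2130 N/mm; adequate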